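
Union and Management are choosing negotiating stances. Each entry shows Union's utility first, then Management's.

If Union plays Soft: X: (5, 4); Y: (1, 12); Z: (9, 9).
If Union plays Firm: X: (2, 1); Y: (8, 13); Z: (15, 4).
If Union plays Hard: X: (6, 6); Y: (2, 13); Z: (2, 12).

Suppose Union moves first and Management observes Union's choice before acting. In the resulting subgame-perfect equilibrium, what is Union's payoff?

8

Backward induction with Union moving first.
- Soft: Management compares 4, 12, 9 and picks Y; Union would get 1.
- Firm: Management compares 1, 13, 4 and picks Y; Union would get 8.
- Hard: Management compares 6, 13, 12 and picks Y; Union would get 2.
Maximizing over 1, 8, 2, Union chooses Firm. Subgame-perfect outcome: (Firm, Y) with payoffs (8, 13).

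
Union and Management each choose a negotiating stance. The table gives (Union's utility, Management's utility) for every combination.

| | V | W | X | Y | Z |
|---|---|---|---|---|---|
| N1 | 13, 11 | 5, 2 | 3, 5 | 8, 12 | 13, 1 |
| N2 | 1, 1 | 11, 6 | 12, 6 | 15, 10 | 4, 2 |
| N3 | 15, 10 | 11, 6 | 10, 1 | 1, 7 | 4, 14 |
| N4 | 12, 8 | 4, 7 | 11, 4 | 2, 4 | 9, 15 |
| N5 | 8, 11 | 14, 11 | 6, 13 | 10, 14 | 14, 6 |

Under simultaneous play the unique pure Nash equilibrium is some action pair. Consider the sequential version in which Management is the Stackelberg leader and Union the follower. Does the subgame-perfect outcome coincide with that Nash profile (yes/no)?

no

Backward induction with Management moving first.
- V → Union plays N3 (best of 13, 1, 15, 12, 8); Management gets 10.
- W → Union plays N5 (best of 5, 11, 11, 4, 14); Management gets 11.
- X → Union plays N2 (best of 3, 12, 10, 11, 6); Management gets 6.
- Y → Union plays N2 (best of 8, 15, 1, 2, 10); Management gets 10.
- Z → Union plays N5 (best of 13, 4, 4, 9, 14); Management gets 6.
Maximizing over 10, 11, 6, 10, 6, Management chooses W. Subgame-perfect outcome: (N5, W) with payoffs (14, 11).
Now find the simultaneous Nash equilibrium.
Union's best replies: V→N3; W→N5; X→N2; Y→N2; Z→N5.
Management's best replies: N1→Y; N2→Y; N3→Z; N4→Z; N5→Y.
The unique mutual best reply is (N2, Y), giving (15, 10).
Sequential outcome (N5, W) differs from the Nash profile (N2, Y).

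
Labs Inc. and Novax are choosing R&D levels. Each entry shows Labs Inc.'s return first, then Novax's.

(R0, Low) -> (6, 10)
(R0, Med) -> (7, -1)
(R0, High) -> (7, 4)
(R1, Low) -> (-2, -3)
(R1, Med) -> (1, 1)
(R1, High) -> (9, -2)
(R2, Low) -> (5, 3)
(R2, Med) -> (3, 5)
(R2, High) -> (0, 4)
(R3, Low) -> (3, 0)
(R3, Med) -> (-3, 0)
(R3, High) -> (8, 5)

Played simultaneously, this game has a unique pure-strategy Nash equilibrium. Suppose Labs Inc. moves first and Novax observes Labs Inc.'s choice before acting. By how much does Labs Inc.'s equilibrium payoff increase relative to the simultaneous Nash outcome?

Solve by backward induction (Labs Inc. leads).
- R0 → Novax plays Low (best of 10, -1, 4); Labs Inc. gets 6.
- R1 → Novax plays Med (best of -3, 1, -2); Labs Inc. gets 1.
- R2 → Novax plays Med (best of 3, 5, 4); Labs Inc. gets 3.
- R3 → Novax plays High (best of 0, 0, 5); Labs Inc. gets 8.
Labs Inc.'s induced payoffs are 6, 1, 3, 8, so Labs Inc. commits to R3. Subgame-perfect outcome: (R3, High) with payoffs (8, 5).
Now find the simultaneous Nash equilibrium.
Labs Inc.'s best replies: Low→R0; Med→R0; High→R1.
Novax's best replies: R0→Low; R1→Med; R2→Med; R3→High.
Only (R0, Low) has each player best-responding; Nash payoffs (6, 10).
Labs Inc.'s commitment gain: 8 − 6 = 2.

2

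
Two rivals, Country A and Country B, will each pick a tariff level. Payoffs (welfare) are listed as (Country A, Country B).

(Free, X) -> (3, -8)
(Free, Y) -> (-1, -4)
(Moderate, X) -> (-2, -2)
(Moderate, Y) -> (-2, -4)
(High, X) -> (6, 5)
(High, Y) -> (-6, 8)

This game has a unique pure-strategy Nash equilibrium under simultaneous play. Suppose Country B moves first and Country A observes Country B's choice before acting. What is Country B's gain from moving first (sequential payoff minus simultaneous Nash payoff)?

Backward induction with Country B moving first.
- X: BR = High, leader payoff 5.
- Y: BR = Free, leader payoff -4.
Among 5, -4, the best is 5 at X. Subgame-perfect outcome: (High, X) with payoffs (6, 5).
Under simultaneous play:
Country A's best replies: X→High; Y→Free.
Country B's best replies: Free→Y; Moderate→X; High→Y.
Only (Free, Y) has each player best-responding; Nash payoffs (-1, -4).
Country B's commitment gain: 5 − -4 = 9.

9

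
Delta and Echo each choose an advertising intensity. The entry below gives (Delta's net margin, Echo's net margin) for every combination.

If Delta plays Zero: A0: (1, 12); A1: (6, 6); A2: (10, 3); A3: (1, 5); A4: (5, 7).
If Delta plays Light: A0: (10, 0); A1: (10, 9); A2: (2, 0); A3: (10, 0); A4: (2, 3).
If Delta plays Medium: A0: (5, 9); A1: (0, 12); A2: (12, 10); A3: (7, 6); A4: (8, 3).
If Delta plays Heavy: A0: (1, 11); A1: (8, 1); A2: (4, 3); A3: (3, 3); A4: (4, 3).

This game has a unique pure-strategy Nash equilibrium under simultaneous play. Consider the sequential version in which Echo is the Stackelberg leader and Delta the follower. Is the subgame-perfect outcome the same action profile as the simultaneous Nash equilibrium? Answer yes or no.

Backward induction with Echo moving first.
- A0 → Delta plays Light (best of 1, 10, 5, 1); Echo gets 0.
- A1 → Delta plays Light (best of 6, 10, 0, 8); Echo gets 9.
- A2 → Delta plays Medium (best of 10, 2, 12, 4); Echo gets 10.
- A3 → Delta plays Light (best of 1, 10, 7, 3); Echo gets 0.
- A4 → Delta plays Medium (best of 5, 2, 8, 4); Echo gets 3.
Maximizing over 0, 9, 10, 0, 3, Echo chooses A2. Subgame-perfect outcome: (Medium, A2) with payoffs (12, 10).
Now find the simultaneous Nash equilibrium.
Delta's best replies: A0→Light; A1→Light; A2→Medium; A3→Light; A4→Medium.
Echo's best replies: Zero→A0; Light→A1; Medium→A1; Heavy→A0.
Only (Light, A1) has each player best-responding; Nash payoffs (10, 9).
Sequential outcome (Medium, A2) differs from the Nash profile (Light, A1).

no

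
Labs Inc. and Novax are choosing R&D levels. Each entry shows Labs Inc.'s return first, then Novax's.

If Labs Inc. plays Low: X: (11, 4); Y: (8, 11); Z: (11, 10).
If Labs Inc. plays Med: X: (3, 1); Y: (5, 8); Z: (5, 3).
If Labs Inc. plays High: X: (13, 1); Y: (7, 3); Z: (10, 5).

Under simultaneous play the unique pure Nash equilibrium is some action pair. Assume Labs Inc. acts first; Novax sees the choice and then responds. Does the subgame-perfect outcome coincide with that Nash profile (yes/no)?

no

Solve by backward induction (Labs Inc. leads).
- Low → Novax plays Y (best of 4, 11, 10); Labs Inc. gets 8.
- Med → Novax plays Y (best of 1, 8, 3); Labs Inc. gets 5.
- High → Novax plays Z (best of 1, 3, 5); Labs Inc. gets 10.
Maximizing over 8, 5, 10, Labs Inc. chooses High. Subgame-perfect outcome: (High, Z) with payoffs (10, 5).
For the simultaneous game, intersect best replies.
Labs Inc.'s best replies: X→High; Y→Low; Z→Low.
Novax's best replies: Low→Y; Med→Y; High→Z.
Only (Low, Y) has each player best-responding; Nash payoffs (8, 11).
Sequential outcome (High, Z) differs from the Nash profile (Low, Y).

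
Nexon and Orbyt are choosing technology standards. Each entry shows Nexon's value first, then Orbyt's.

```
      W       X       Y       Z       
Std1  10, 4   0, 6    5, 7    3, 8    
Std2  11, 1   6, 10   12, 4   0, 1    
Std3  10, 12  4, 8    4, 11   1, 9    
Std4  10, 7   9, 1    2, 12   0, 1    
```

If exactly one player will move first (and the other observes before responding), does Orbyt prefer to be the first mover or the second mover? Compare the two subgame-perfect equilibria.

second

If Nexon leads: Orbyt's best replies are Std1→Z, Std2→X, Std3→W, Std4→Y; Nexon's induced payoffs 3, 6, 10, 2; outcome (Std3, W), payoffs (10, 12).
If Orbyt leads: Nexon's best replies are W→Std2, X→Std4, Y→Std2, Z→Std1; Orbyt's induced payoffs 1, 1, 4, 8; outcome (Std1, Z), payoffs (3, 8).
Orbyt gets 8 moving first and 12 moving second, so Orbyt prefers to move second.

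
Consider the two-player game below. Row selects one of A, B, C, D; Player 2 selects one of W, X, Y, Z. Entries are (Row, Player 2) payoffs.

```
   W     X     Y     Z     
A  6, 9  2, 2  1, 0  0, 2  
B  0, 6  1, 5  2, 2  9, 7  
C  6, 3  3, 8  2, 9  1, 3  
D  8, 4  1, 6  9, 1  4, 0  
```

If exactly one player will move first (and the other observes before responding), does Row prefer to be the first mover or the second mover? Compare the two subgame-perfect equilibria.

If Row leads: Player 2's best replies are A→W, B→Z, C→Y, D→X; Row's induced payoffs 6, 9, 2, 1; outcome (B, Z), payoffs (9, 7).
If Player 2 leads: Row's best replies are W→D, X→C, Y→D, Z→B; Player 2's induced payoffs 4, 8, 1, 7; outcome (C, X), payoffs (3, 8).
Row gets 9 moving first and 3 moving second, so Row prefers to move first.

first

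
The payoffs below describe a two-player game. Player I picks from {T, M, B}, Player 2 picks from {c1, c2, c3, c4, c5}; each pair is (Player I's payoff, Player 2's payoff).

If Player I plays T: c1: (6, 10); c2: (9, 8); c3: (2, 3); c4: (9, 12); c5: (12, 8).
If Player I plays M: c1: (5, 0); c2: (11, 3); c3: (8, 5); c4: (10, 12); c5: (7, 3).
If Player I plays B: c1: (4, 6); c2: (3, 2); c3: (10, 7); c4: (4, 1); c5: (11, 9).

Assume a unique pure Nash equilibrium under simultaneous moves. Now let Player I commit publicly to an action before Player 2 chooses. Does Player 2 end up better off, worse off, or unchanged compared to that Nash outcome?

Backward induction with Player I moving first.
- T → Player 2 plays c4 (best of 10, 8, 3, 12, 8); Player I gets 9.
- M → Player 2 plays c4 (best of 0, 3, 5, 12, 3); Player I gets 10.
- B → Player 2 plays c5 (best of 6, 2, 7, 1, 9); Player I gets 11.
Among 9, 10, 11, the best is 11 at B. Subgame-perfect outcome: (B, c5) with payoffs (11, 9).
Now find the simultaneous Nash equilibrium.
Player I's best replies: c1→T; c2→M; c3→B; c4→M; c5→T.
Player 2's best replies: T→c4; M→c4; B→c5.
The unique mutual best reply is (M, c4), giving (10, 12).
Player 2 earns 9 sequentially versus 12 at the Nash outcome: worse off.

worse off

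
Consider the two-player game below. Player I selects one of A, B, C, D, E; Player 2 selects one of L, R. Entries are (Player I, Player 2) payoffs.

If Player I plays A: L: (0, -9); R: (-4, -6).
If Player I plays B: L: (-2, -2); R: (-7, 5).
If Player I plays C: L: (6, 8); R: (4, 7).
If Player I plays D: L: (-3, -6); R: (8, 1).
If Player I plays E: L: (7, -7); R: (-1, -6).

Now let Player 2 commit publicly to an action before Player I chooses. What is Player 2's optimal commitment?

Player I best-responds to each possible Player 2 move:
- L: BR = E, leader payoff -7.
- R: BR = D, leader payoff 1.
Among -7, 1, the best is 1 at R. Subgame-perfect outcome: (D, R) with payoffs (8, 1).

R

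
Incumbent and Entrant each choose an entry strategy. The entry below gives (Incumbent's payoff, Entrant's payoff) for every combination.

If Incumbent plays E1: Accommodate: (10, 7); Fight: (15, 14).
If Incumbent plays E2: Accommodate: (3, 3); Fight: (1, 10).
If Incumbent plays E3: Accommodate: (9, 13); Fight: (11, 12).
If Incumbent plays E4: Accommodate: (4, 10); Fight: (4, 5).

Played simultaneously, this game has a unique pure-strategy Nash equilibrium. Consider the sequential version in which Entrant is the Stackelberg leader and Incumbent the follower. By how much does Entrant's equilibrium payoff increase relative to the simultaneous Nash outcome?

Work backward from Incumbent's decision.
- Accommodate → Incumbent plays E1 (best of 10, 3, 9, 4); Entrant gets 7.
- Fight → Incumbent plays E1 (best of 15, 1, 11, 4); Entrant gets 14.
Among 7, 14, the best is 14 at Fight. Subgame-perfect outcome: (E1, Fight) with payoffs (15, 14).
Under simultaneous play:
Incumbent's best replies: Accommodate→E1; Fight→E1.
Entrant's best replies: E1→Fight; E2→Fight; E3→Accommodate; E4→Accommodate.
Only (E1, Fight) has each player best-responding; Nash payoffs (15, 14).
Entrant's commitment gain: 14 − 14 = 0.

0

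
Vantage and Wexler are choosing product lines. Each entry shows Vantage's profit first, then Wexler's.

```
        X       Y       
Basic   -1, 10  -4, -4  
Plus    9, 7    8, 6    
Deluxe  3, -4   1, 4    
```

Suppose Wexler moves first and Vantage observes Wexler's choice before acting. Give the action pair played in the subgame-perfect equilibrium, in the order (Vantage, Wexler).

(Plus, X)

Solve by backward induction (Wexler leads).
- X: BR = Plus, leader payoff 7.
- Y: BR = Plus, leader payoff 6.
Wexler's induced payoffs are 7, 6, so Wexler commits to X. Subgame-perfect outcome: (Plus, X) with payoffs (9, 7).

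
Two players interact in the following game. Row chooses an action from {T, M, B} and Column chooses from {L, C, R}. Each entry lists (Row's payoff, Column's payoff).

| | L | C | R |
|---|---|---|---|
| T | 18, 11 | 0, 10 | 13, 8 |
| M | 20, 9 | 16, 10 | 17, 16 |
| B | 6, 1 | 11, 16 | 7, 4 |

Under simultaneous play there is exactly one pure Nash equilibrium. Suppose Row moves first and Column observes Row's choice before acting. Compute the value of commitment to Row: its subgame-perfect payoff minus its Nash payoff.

Column best-responds to each possible Row move:
- T: BR = L, leader payoff 18.
- M: BR = R, leader payoff 17.
- B: BR = C, leader payoff 11.
Row's induced payoffs are 18, 17, 11, so Row commits to T. Subgame-perfect outcome: (T, L) with payoffs (18, 11).
For the simultaneous game, intersect best replies.
Row's best replies: L→M; C→M; R→M.
Column's best replies: T→L; M→R; B→C.
Only (M, R) has each player best-responding; Nash payoffs (17, 16).
Row's commitment gain: 18 − 17 = 1.

1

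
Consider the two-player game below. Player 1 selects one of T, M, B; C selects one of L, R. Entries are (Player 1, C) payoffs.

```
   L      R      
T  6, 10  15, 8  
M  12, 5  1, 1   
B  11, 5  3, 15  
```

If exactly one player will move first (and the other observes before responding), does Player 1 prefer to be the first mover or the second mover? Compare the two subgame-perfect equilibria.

second

If Player 1 leads: C's best replies are T→L, M→L, B→R; Player 1's induced payoffs 6, 12, 3; outcome (M, L), payoffs (12, 5).
If C leads: Player 1's best replies are L→M, R→T; C's induced payoffs 5, 8; outcome (T, R), payoffs (15, 8).
Player 1 gets 12 moving first and 15 moving second, so Player 1 prefers to move second.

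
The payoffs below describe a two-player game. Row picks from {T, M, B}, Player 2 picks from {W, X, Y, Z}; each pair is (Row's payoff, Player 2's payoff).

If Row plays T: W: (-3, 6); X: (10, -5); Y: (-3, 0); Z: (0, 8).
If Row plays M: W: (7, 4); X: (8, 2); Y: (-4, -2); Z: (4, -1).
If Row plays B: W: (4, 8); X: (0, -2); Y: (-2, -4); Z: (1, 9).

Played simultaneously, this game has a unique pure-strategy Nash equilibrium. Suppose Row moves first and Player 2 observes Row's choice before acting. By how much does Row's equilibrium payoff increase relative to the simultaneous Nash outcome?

0

Work backward from Player 2's decision.
- T → Player 2 plays Z (best of 6, -5, 0, 8); Row gets 0.
- M → Player 2 plays W (best of 4, 2, -2, -1); Row gets 7.
- B → Player 2 plays Z (best of 8, -2, -4, 9); Row gets 1.
Among 0, 7, 1, the best is 7 at M. Subgame-perfect outcome: (M, W) with payoffs (7, 4).
Now find the simultaneous Nash equilibrium.
Row's best replies: W→M; X→T; Y→B; Z→M.
Player 2's best replies: T→Z; M→W; B→Z.
Only (M, W) has each player best-responding; Nash payoffs (7, 4).
Row's commitment gain: 7 − 7 = 0.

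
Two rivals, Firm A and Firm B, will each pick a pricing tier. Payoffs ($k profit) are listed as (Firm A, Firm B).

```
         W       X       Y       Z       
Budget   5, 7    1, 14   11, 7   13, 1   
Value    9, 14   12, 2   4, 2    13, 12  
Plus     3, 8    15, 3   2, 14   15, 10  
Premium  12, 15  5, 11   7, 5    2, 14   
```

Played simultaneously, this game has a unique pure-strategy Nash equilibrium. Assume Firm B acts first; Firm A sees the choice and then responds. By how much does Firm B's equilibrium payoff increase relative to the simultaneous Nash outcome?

0

Backward induction with Firm B moving first.
- W: Firm A compares 5, 9, 3, 12 and picks Premium; Firm B would get 15.
- X: Firm A compares 1, 12, 15, 5 and picks Plus; Firm B would get 3.
- Y: Firm A compares 11, 4, 2, 7 and picks Budget; Firm B would get 7.
- Z: Firm A compares 13, 13, 15, 2 and picks Plus; Firm B would get 10.
Among 15, 3, 7, 10, the best is 15 at W. Subgame-perfect outcome: (Premium, W) with payoffs (12, 15).
Under simultaneous play:
Firm A's best replies: W→Premium; X→Plus; Y→Budget; Z→Plus.
Firm B's best replies: Budget→X; Value→W; Plus→Y; Premium→W.
The unique mutual best reply is (Premium, W), giving (12, 15).
Firm B's commitment gain: 15 − 15 = 0.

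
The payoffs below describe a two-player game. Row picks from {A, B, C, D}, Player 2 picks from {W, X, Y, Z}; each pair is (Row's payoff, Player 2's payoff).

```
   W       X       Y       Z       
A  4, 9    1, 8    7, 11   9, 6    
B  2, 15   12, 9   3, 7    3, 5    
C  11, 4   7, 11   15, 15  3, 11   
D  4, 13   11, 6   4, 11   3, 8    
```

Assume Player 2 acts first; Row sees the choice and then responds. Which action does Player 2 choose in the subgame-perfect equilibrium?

Y

Work backward from Row's decision.
- W → Row plays C (best of 4, 2, 11, 4); Player 2 gets 4.
- X → Row plays B (best of 1, 12, 7, 11); Player 2 gets 9.
- Y → Row plays C (best of 7, 3, 15, 4); Player 2 gets 15.
- Z → Row plays A (best of 9, 3, 3, 3); Player 2 gets 6.
Player 2's induced payoffs are 4, 9, 15, 6, so Player 2 commits to Y. Subgame-perfect outcome: (C, Y) with payoffs (15, 15).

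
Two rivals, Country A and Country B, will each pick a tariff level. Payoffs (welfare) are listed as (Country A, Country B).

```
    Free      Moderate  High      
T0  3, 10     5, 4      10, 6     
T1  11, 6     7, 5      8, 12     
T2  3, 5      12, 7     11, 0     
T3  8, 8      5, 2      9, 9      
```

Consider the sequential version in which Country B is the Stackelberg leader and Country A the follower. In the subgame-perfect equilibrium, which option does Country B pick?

Solve by backward induction (Country B leads).
- Free: Country A compares 3, 11, 3, 8 and picks T1; Country B would get 6.
- Moderate: Country A compares 5, 7, 12, 5 and picks T2; Country B would get 7.
- High: Country A compares 10, 8, 11, 9 and picks T2; Country B would get 0.
Among 6, 7, 0, the best is 7 at Moderate. Subgame-perfect outcome: (T2, Moderate) with payoffs (12, 7).

Moderate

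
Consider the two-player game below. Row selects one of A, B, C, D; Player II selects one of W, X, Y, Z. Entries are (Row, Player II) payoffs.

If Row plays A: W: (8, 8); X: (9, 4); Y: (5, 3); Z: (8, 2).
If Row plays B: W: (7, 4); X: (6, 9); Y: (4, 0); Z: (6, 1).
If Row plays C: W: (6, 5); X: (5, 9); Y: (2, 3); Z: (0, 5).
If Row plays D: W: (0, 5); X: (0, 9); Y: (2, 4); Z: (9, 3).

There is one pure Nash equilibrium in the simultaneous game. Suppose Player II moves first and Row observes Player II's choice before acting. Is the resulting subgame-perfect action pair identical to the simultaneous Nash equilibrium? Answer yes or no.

Row best-responds to each possible Player II move:
- W: Row compares 8, 7, 6, 0 and picks A; Player II would get 8.
- X: Row compares 9, 6, 5, 0 and picks A; Player II would get 4.
- Y: Row compares 5, 4, 2, 2 and picks A; Player II would get 3.
- Z: Row compares 8, 6, 0, 9 and picks D; Player II would get 3.
Maximizing over 8, 4, 3, 3, Player II chooses W. Subgame-perfect outcome: (A, W) with payoffs (8, 8).
Under simultaneous play:
Row's best replies: W→A; X→A; Y→A; Z→D.
Player II's best replies: A→W; B→X; C→X; D→X.
Only (A, W) has each player best-responding; Nash payoffs (8, 8).
Sequential outcome (A, W) coincides with the Nash profile (A, W).

yes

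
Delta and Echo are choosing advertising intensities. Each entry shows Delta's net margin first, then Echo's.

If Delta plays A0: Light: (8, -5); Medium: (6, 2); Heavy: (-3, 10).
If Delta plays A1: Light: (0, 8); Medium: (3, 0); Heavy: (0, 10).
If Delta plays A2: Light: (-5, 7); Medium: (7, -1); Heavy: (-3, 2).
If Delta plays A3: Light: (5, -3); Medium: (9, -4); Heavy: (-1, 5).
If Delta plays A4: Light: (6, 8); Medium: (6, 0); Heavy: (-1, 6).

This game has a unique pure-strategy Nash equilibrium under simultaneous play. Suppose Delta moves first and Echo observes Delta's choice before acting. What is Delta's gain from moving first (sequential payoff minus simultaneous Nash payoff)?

6

Work backward from Echo's decision.
- A0 → Echo plays Heavy (best of -5, 2, 10); Delta gets -3.
- A1 → Echo plays Heavy (best of 8, 0, 10); Delta gets 0.
- A2 → Echo plays Light (best of 7, -1, 2); Delta gets -5.
- A3 → Echo plays Heavy (best of -3, -4, 5); Delta gets -1.
- A4 → Echo plays Light (best of 8, 0, 6); Delta gets 6.
Delta's induced payoffs are -3, 0, -5, -1, 6, so Delta commits to A4. Subgame-perfect outcome: (A4, Light) with payoffs (6, 8).
Under simultaneous play:
Delta's best replies: Light→A0; Medium→A3; Heavy→A1.
Echo's best replies: A0→Heavy; A1→Heavy; A2→Light; A3→Heavy; A4→Light.
The unique mutual best reply is (A1, Heavy), giving (0, 10).
Delta's commitment gain: 6 − 0 = 6.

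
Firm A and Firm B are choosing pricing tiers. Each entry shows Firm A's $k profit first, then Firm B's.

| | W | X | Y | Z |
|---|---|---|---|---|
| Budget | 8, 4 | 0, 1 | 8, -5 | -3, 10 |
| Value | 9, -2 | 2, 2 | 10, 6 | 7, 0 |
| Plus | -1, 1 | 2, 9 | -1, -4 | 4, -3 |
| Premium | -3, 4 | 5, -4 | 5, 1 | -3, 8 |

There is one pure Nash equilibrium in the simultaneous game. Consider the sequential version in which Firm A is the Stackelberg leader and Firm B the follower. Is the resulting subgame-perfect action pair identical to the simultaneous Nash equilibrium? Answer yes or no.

Work backward from Firm B's decision.
- Budget: Firm B compares 4, 1, -5, 10 and picks Z; Firm A would get -3.
- Value: Firm B compares -2, 2, 6, 0 and picks Y; Firm A would get 10.
- Plus: Firm B compares 1, 9, -4, -3 and picks X; Firm A would get 2.
- Premium: Firm B compares 4, -4, 1, 8 and picks Z; Firm A would get -3.
Among -3, 10, 2, -3, the best is 10 at Value. Subgame-perfect outcome: (Value, Y) with payoffs (10, 6).
Under simultaneous play:
Firm A's best replies: W→Value; X→Premium; Y→Value; Z→Value.
Firm B's best replies: Budget→Z; Value→Y; Plus→X; Premium→Z.
Only (Value, Y) has each player best-responding; Nash payoffs (10, 6).
Sequential outcome (Value, Y) coincides with the Nash profile (Value, Y).

yes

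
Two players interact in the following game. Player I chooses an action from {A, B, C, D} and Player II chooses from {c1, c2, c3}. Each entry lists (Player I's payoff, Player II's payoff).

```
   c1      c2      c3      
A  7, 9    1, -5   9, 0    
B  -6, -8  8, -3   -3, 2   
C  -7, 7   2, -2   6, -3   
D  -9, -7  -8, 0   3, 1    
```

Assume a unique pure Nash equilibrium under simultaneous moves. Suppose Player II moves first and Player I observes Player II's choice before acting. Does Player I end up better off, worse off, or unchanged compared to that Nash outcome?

Work backward from Player I's decision.
- c1 → Player I plays A (best of 7, -6, -7, -9); Player II gets 9.
- c2 → Player I plays B (best of 1, 8, 2, -8); Player II gets -3.
- c3 → Player I plays A (best of 9, -3, 6, 3); Player II gets 0.
Player II's induced payoffs are 9, -3, 0, so Player II commits to c1. Subgame-perfect outcome: (A, c1) with payoffs (7, 9).
Under simultaneous play:
Player I's best replies: c1→A; c2→B; c3→A.
Player II's best replies: A→c1; B→c3; C→c1; D→c3.
Only (A, c1) has each player best-responding; Nash payoffs (7, 9).
Player I earns 7 sequentially versus 7 at the Nash outcome: unchanged.

unchanged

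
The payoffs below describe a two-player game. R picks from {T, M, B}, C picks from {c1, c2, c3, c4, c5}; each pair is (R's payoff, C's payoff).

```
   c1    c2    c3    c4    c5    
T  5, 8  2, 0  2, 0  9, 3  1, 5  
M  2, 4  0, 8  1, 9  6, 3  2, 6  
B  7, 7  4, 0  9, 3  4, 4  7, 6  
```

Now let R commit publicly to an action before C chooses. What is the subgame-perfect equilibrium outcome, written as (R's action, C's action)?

Backward induction with R moving first.
- T → C plays c1 (best of 8, 0, 0, 3, 5); R gets 5.
- M → C plays c3 (best of 4, 8, 9, 3, 6); R gets 1.
- B → C plays c1 (best of 7, 0, 3, 4, 6); R gets 7.
Maximizing over 5, 1, 7, R chooses B. Subgame-perfect outcome: (B, c1) with payoffs (7, 7).

(B, c1)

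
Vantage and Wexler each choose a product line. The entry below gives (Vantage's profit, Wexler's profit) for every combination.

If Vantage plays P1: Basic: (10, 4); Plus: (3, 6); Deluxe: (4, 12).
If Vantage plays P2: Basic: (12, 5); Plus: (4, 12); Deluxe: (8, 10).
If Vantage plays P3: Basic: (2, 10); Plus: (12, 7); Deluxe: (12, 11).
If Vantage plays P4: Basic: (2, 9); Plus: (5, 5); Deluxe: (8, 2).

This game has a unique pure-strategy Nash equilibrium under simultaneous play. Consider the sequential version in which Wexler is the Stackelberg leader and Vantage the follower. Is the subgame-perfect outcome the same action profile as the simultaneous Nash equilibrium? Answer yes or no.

yes

Backward induction with Wexler moving first.
- Basic: BR = P2, leader payoff 5.
- Plus: BR = P3, leader payoff 7.
- Deluxe: BR = P3, leader payoff 11.
Wexler's induced payoffs are 5, 7, 11, so Wexler commits to Deluxe. Subgame-perfect outcome: (P3, Deluxe) with payoffs (12, 11).
Under simultaneous play:
Vantage's best replies: Basic→P2; Plus→P3; Deluxe→P3.
Wexler's best replies: P1→Deluxe; P2→Plus; P3→Deluxe; P4→Basic.
The unique mutual best reply is (P3, Deluxe), giving (12, 11).
Sequential outcome (P3, Deluxe) coincides with the Nash profile (P3, Deluxe).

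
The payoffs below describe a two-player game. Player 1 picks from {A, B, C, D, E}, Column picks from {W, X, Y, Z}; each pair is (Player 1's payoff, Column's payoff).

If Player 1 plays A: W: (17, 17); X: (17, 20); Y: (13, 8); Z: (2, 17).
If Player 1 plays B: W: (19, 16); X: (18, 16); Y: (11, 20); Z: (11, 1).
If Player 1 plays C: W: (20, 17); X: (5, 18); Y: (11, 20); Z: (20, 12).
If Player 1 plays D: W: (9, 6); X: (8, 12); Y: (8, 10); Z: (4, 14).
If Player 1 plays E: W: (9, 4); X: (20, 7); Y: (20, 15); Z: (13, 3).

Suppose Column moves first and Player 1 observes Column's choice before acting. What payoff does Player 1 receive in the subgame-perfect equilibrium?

20

Work backward from Player 1's decision.
- W: BR = C, leader payoff 17.
- X: BR = E, leader payoff 7.
- Y: BR = E, leader payoff 15.
- Z: BR = C, leader payoff 12.
Column's induced payoffs are 17, 7, 15, 12, so Column commits to W. Subgame-perfect outcome: (C, W) with payoffs (20, 17).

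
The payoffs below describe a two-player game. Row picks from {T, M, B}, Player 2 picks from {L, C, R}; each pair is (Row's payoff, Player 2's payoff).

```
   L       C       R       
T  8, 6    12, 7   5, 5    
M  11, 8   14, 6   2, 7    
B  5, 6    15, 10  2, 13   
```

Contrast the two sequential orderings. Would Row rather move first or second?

If Row leads: Player 2's best replies are T→C, M→L, B→R; Row's induced payoffs 12, 11, 2; outcome (T, C), payoffs (12, 7).
If Player 2 leads: Row's best replies are L→M, C→B, R→T; Player 2's induced payoffs 8, 10, 5; outcome (B, C), payoffs (15, 10).
Row gets 12 moving first and 15 moving second, so Row prefers to move second.

second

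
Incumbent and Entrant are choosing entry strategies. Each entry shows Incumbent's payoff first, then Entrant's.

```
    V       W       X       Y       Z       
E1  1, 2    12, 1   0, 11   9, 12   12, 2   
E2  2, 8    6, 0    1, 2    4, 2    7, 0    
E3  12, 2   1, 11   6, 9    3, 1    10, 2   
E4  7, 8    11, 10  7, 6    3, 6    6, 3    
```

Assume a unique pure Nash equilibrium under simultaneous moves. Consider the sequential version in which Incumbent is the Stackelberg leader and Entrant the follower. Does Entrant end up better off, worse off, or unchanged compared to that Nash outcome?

Entrant best-responds to each possible Incumbent move:
- E1 → Entrant plays Y (best of 2, 1, 11, 12, 2); Incumbent gets 9.
- E2 → Entrant plays V (best of 8, 0, 2, 2, 0); Incumbent gets 2.
- E3 → Entrant plays W (best of 2, 11, 9, 1, 2); Incumbent gets 1.
- E4 → Entrant plays W (best of 8, 10, 6, 6, 3); Incumbent gets 11.
Maximizing over 9, 2, 1, 11, Incumbent chooses E4. Subgame-perfect outcome: (E4, W) with payoffs (11, 10).
Under simultaneous play:
Incumbent's best replies: V→E3; W→E1; X→E4; Y→E1; Z→E1.
Entrant's best replies: E1→Y; E2→V; E3→W; E4→W.
Only (E1, Y) has each player best-responding; Nash payoffs (9, 12).
Entrant earns 10 sequentially versus 12 at the Nash outcome: worse off.

worse off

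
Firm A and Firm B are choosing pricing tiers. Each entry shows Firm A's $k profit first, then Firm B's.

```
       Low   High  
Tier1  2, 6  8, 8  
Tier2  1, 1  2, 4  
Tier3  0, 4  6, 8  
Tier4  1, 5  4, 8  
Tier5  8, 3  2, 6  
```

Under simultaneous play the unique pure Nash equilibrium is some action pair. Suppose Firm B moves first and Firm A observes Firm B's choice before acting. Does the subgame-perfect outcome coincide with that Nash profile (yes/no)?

Work backward from Firm A's decision.
- Low → Firm A plays Tier5 (best of 2, 1, 0, 1, 8); Firm B gets 3.
- High → Firm A plays Tier1 (best of 8, 2, 6, 4, 2); Firm B gets 8.
Among 3, 8, the best is 8 at High. Subgame-perfect outcome: (Tier1, High) with payoffs (8, 8).
Now find the simultaneous Nash equilibrium.
Firm A's best replies: Low→Tier5; High→Tier1.
Firm B's best replies: Tier1→High; Tier2→High; Tier3→High; Tier4→High; Tier5→High.
Only (Tier1, High) has each player best-responding; Nash payoffs (8, 8).
Sequential outcome (Tier1, High) coincides with the Nash profile (Tier1, High).

yes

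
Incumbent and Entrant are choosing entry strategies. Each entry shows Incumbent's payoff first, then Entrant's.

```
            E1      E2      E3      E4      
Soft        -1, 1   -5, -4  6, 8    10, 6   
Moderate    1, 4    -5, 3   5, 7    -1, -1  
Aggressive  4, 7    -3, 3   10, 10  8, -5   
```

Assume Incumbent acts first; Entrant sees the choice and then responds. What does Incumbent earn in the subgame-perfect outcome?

Work backward from Entrant's decision.
- Soft → Entrant plays E3 (best of 1, -4, 8, 6); Incumbent gets 6.
- Moderate → Entrant plays E3 (best of 4, 3, 7, -1); Incumbent gets 5.
- Aggressive → Entrant plays E3 (best of 7, 3, 10, -5); Incumbent gets 10.
Maximizing over 6, 5, 10, Incumbent chooses Aggressive. Subgame-perfect outcome: (Aggressive, E3) with payoffs (10, 10).

10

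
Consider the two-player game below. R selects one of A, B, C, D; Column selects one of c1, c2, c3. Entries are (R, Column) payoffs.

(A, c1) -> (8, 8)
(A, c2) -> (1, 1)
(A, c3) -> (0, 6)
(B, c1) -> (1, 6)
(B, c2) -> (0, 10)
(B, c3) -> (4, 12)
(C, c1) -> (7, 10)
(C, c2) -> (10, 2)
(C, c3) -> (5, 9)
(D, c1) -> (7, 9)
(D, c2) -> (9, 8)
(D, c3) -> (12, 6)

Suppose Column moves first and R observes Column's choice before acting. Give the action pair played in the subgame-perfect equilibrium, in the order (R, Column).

(A, c1)

Solve by backward induction (Column leads).
- c1: R compares 8, 1, 7, 7 and picks A; Column would get 8.
- c2: R compares 1, 0, 10, 9 and picks C; Column would get 2.
- c3: R compares 0, 4, 5, 12 and picks D; Column would get 6.
Column's induced payoffs are 8, 2, 6, so Column commits to c1. Subgame-perfect outcome: (A, c1) with payoffs (8, 8).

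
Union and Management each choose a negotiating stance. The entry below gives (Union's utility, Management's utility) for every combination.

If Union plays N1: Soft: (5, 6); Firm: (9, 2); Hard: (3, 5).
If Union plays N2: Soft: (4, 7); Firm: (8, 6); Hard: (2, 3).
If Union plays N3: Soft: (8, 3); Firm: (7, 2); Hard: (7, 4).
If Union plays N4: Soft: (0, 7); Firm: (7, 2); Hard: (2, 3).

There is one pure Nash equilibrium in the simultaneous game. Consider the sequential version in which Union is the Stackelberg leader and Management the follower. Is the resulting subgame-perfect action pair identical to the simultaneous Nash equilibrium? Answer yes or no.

yes

Management best-responds to each possible Union move:
- N1: Management compares 6, 2, 5 and picks Soft; Union would get 5.
- N2: Management compares 7, 6, 3 and picks Soft; Union would get 4.
- N3: Management compares 3, 2, 4 and picks Hard; Union would get 7.
- N4: Management compares 7, 2, 3 and picks Soft; Union would get 0.
Among 5, 4, 7, 0, the best is 7 at N3. Subgame-perfect outcome: (N3, Hard) with payoffs (7, 4).
Under simultaneous play:
Union's best replies: Soft→N3; Firm→N1; Hard→N3.
Management's best replies: N1→Soft; N2→Soft; N3→Hard; N4→Soft.
Only (N3, Hard) has each player best-responding; Nash payoffs (7, 4).
Sequential outcome (N3, Hard) coincides with the Nash profile (N3, Hard).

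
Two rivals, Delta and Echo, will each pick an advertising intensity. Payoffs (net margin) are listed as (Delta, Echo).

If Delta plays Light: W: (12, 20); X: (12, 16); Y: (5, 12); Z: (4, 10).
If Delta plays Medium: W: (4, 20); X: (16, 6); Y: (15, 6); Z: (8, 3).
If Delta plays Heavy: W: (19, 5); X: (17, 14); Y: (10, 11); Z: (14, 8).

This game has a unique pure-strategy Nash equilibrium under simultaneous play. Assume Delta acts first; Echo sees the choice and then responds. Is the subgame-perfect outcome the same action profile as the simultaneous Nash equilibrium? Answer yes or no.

Backward induction with Delta moving first.
- Light: BR = W, leader payoff 12.
- Medium: BR = W, leader payoff 4.
- Heavy: BR = X, leader payoff 17.
Maximizing over 12, 4, 17, Delta chooses Heavy. Subgame-perfect outcome: (Heavy, X) with payoffs (17, 14).
Now find the simultaneous Nash equilibrium.
Delta's best replies: W→Heavy; X→Heavy; Y→Medium; Z→Heavy.
Echo's best replies: Light→W; Medium→W; Heavy→X.
The unique mutual best reply is (Heavy, X), giving (17, 14).
Sequential outcome (Heavy, X) coincides with the Nash profile (Heavy, X).

yes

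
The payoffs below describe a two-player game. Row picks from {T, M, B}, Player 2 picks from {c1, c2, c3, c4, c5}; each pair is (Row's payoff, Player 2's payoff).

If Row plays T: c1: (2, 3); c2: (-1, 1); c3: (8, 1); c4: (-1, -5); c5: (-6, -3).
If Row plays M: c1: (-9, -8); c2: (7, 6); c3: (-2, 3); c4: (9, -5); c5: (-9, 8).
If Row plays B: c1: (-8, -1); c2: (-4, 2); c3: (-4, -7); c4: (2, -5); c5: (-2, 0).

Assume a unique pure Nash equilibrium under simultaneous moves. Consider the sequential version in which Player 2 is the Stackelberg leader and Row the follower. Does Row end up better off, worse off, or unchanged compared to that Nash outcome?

better off

Backward induction with Player 2 moving first.
- c1 → Row plays T (best of 2, -9, -8); Player 2 gets 3.
- c2 → Row plays M (best of -1, 7, -4); Player 2 gets 6.
- c3 → Row plays T (best of 8, -2, -4); Player 2 gets 1.
- c4 → Row plays M (best of -1, 9, 2); Player 2 gets -5.
- c5 → Row plays B (best of -6, -9, -2); Player 2 gets 0.
Among 3, 6, 1, -5, 0, the best is 6 at c2. Subgame-perfect outcome: (M, c2) with payoffs (7, 6).
For the simultaneous game, intersect best replies.
Row's best replies: c1→T; c2→M; c3→T; c4→M; c5→B.
Player 2's best replies: T→c1; M→c5; B→c2.
Only (T, c1) has each player best-responding; Nash payoffs (2, 3).
Row earns 7 sequentially versus 2 at the Nash outcome: better off.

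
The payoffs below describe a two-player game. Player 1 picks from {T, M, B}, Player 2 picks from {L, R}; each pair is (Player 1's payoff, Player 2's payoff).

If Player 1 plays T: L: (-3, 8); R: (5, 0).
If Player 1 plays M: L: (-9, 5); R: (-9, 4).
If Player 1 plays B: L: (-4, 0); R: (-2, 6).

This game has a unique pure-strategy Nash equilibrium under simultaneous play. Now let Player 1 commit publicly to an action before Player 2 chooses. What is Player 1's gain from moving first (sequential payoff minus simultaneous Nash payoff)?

Player 2 best-responds to each possible Player 1 move:
- T: Player 2 compares 8, 0 and picks L; Player 1 would get -3.
- M: Player 2 compares 5, 4 and picks L; Player 1 would get -9.
- B: Player 2 compares 0, 6 and picks R; Player 1 would get -2.
Maximizing over -3, -9, -2, Player 1 chooses B. Subgame-perfect outcome: (B, R) with payoffs (-2, 6).
Now find the simultaneous Nash equilibrium.
Player 1's best replies: L→T; R→T.
Player 2's best replies: T→L; M→L; B→R.
Only (T, L) has each player best-responding; Nash payoffs (-3, 8).
Player 1's commitment gain: -2 − -3 = 1.

1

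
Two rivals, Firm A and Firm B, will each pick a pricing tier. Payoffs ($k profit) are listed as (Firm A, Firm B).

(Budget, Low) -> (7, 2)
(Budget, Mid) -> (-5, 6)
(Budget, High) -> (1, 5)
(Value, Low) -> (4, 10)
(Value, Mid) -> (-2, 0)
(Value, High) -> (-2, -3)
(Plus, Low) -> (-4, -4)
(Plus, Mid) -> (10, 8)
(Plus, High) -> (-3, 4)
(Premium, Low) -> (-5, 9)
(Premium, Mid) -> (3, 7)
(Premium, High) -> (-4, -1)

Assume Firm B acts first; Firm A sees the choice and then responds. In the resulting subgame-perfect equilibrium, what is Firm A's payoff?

Backward induction with Firm B moving first.
- Low: Firm A compares 7, 4, -4, -5 and picks Budget; Firm B would get 2.
- Mid: Firm A compares -5, -2, 10, 3 and picks Plus; Firm B would get 8.
- High: Firm A compares 1, -2, -3, -4 and picks Budget; Firm B would get 5.
Among 2, 8, 5, the best is 8 at Mid. Subgame-perfect outcome: (Plus, Mid) with payoffs (10, 8).

10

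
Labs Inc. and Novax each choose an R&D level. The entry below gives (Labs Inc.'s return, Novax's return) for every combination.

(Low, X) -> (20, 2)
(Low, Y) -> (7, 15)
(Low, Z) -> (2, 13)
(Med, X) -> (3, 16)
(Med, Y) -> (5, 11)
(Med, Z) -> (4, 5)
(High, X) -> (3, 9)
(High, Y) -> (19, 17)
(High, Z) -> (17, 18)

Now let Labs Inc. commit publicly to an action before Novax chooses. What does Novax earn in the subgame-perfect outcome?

18

Backward induction with Labs Inc. moving first.
- Low: BR = Y, leader payoff 7.
- Med: BR = X, leader payoff 3.
- High: BR = Z, leader payoff 17.
Maximizing over 7, 3, 17, Labs Inc. chooses High. Subgame-perfect outcome: (High, Z) with payoffs (17, 18).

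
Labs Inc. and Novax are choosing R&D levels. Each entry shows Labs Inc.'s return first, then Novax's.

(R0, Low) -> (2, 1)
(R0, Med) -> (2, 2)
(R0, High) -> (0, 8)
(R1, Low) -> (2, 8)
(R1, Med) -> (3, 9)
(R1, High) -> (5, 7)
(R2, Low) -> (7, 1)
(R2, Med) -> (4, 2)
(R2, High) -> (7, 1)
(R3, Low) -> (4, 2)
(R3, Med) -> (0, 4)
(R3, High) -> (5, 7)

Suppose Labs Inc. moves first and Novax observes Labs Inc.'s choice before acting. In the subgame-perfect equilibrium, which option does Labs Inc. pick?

R3

Backward induction with Labs Inc. moving first.
- R0: BR = High, leader payoff 0.
- R1: BR = Med, leader payoff 3.
- R2: BR = Med, leader payoff 4.
- R3: BR = High, leader payoff 5.
Maximizing over 0, 3, 4, 5, Labs Inc. chooses R3. Subgame-perfect outcome: (R3, High) with payoffs (5, 7).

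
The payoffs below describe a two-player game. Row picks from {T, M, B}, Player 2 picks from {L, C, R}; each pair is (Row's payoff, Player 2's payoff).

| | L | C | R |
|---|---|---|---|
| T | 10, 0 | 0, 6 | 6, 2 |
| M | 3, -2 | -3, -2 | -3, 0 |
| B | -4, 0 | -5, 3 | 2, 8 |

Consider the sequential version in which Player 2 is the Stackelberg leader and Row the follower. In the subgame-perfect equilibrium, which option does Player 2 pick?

C

Row best-responds to each possible Player 2 move:
- L: Row compares 10, 3, -4 and picks T; Player 2 would get 0.
- C: Row compares 0, -3, -5 and picks T; Player 2 would get 6.
- R: Row compares 6, -3, 2 and picks T; Player 2 would get 2.
Maximizing over 0, 6, 2, Player 2 chooses C. Subgame-perfect outcome: (T, C) with payoffs (0, 6).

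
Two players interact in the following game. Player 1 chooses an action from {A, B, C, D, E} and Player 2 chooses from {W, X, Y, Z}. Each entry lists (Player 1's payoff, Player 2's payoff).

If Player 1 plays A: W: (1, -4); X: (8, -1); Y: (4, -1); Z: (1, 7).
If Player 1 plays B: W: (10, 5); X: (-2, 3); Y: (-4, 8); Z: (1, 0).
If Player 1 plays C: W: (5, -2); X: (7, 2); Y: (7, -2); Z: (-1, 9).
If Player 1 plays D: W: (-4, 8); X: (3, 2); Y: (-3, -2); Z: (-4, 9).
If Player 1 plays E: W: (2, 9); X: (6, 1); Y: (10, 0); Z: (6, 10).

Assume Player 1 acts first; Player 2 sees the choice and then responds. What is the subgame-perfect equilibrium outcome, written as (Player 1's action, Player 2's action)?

Work backward from Player 2's decision.
- A: Player 2 compares -4, -1, -1, 7 and picks Z; Player 1 would get 1.
- B: Player 2 compares 5, 3, 8, 0 and picks Y; Player 1 would get -4.
- C: Player 2 compares -2, 2, -2, 9 and picks Z; Player 1 would get -1.
- D: Player 2 compares 8, 2, -2, 9 and picks Z; Player 1 would get -4.
- E: Player 2 compares 9, 1, 0, 10 and picks Z; Player 1 would get 6.
Among 1, -4, -1, -4, 6, the best is 6 at E. Subgame-perfect outcome: (E, Z) with payoffs (6, 10).

(E, Z)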